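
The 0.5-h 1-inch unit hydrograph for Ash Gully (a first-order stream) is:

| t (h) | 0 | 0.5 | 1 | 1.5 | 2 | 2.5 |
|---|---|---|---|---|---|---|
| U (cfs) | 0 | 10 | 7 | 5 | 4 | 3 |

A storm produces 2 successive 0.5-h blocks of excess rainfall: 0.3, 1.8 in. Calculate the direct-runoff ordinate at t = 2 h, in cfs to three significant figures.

By discrete convolution, Q_j = Σ (P_i / 1 in) · U_{j−i}.
At t = 2 h (j=4): Q = (0.3/1)·4 + (1.8/1)·5 = 10.2 cfs.

Q ≈ 10.2 cfs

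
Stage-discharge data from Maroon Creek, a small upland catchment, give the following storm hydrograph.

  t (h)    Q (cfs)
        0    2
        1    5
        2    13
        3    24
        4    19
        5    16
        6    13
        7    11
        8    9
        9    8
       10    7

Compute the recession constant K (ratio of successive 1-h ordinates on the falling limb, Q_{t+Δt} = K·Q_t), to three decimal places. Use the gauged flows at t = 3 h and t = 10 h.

K ≈ 0.839

Using the recession-limb readings at t = 3 h and t = 10 h: Q falls from 24 to 7 cfs over 7 intervals.
K = (Q₂/Q₁)^(1/7) = (7/24)^(1/7) = 0.839.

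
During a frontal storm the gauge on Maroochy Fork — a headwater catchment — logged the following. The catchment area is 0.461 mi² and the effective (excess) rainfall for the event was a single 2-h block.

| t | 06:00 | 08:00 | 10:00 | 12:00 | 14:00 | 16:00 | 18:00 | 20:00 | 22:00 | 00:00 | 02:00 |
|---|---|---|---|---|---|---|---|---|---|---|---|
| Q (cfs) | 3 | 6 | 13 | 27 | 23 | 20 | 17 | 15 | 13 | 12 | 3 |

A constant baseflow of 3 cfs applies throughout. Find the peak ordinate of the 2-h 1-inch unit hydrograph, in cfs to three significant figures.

Direct runoff: 0.0, 3.0, 10.0, 24.0, 20.0, 17.0, 14.0, 12.0, 10.0, 9.0, 0.0 cfs; ΣQ_DR = 119.0 cfs, peak = 24.0 cfs.
Runoff depth d = ΣQ_DR·Δt / A = 119.0 × 7200 / (0.461 mi²) = 0.8000 in.
The 1-inch UH is the DRH scaled by (1 in)/d, so U_p = 24.0 × 1/0.8000 = 30.0 cfs.

U_p ≈ 30.0 cfs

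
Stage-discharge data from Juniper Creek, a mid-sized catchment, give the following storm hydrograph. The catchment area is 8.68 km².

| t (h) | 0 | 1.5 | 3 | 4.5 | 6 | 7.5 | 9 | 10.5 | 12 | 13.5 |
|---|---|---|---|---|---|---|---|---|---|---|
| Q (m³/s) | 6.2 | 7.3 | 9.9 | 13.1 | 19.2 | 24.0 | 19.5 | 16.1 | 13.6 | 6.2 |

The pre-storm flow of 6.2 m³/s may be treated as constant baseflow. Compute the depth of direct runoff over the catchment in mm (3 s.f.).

d ≈ 45.5 mm

Direct runoff: 0.0, 1.1, 3.7, 6.9, 13.0, 17.8, 13.3, 9.9, 7.4, 0.0 m³/s; ΣQ_DR = 73.10 m³/s.
V = ΣQ_DR · Δt = 73.10 × 5400 s = 3.947 × 10^5 m³.
Over A = 8.68 km², depth = V / A = 45.5 mm.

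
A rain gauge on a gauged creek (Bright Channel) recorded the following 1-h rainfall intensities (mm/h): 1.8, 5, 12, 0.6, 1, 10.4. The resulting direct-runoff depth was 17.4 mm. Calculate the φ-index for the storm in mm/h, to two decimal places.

φ ≈ 3.33 mm/h

Only the 3 blocks with intensity above φ contribute runoff: 5, 12, 10.4 mm/h.
Σ(I−φ)·Δt = d  ⇒  (5+12+10.4 − 3φ)·1 = 17.4
φ = (27.40 − 17.4/1) / 3 = 3.33 mm/h.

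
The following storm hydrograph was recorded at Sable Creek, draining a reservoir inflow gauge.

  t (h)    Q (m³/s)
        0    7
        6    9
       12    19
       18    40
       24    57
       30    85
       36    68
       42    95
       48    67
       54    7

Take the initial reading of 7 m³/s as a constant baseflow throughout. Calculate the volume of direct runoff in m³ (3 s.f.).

V ≈ 8.29 × 10^6 m³

Direct-runoff ordinates (Q − Q_b): 0.0, 2.0, 12.0, 33.0, 50.0, 78.0, 61.0, 88.0, 60.0, 0.0 m³/s.
ΣQ_DR = 384.0 m³/s.
With Δt = 6 h = 21600 s, V = ΣQ_DR · Δt = 384.0 × 21600 = 8.29 × 10^6 m³.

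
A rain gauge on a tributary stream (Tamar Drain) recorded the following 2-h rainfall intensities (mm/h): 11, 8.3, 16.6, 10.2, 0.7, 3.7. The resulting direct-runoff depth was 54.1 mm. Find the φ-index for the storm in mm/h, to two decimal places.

Only the 4 blocks with intensity above φ contribute runoff: 11, 8.3, 16.6, 10.2 mm/h.
Σ(I−φ)·Δt = d  ⇒  (11+8.3+16.6+10.2 − 4φ)·2 = 54.1
φ = (46.10 − 54.1/2) / 4 = 4.76 mm/h.

φ ≈ 4.76 mm/h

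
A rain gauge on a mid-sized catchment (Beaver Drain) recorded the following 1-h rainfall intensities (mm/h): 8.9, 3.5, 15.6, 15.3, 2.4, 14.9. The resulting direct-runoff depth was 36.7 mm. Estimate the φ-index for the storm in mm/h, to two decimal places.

Only the 4 blocks with intensity above φ contribute runoff: 8.9, 15.6, 15.3, 14.9 mm/h.
Σ(I−φ)·Δt = d  ⇒  (8.9+15.6+15.3+14.9 − 4φ)·1 = 36.7
φ = (54.70 − 36.7/1) / 4 = 4.50 mm/h.

φ ≈ 4.50 mm/h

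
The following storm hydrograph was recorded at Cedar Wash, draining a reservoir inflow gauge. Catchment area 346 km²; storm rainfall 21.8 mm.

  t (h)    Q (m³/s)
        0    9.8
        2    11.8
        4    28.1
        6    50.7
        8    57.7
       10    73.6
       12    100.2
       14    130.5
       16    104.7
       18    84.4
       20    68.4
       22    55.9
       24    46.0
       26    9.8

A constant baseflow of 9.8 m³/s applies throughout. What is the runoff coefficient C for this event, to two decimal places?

ΣQ_DR = 694.4 m³/s; V = ΣQ_DR·Δt = 5.000 × 10^6 m³.
Runoff depth d = V / A = 14.45 mm.
C = d / P = 14.45 / 21.8 = 0.66.

C ≈ 0.66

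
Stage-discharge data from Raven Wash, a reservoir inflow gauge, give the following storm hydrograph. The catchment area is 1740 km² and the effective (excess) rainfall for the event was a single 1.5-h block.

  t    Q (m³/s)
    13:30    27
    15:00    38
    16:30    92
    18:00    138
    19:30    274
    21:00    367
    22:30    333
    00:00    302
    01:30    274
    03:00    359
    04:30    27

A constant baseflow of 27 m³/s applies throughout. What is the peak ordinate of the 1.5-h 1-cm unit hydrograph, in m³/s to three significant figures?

Direct runoff: 0.0, 11.0, 65.0, 111.0, 247.0, 340.0, 306.0, 275.0, 247.0, 332.0, 0.0 m³/s; ΣQ_DR = 1934 m³/s, peak = 340.0 m³/s.
Runoff depth d = ΣQ_DR·Δt / A = 1934 × 5400 / (1740 km²) = 6.002 mm.
The 1-cm UH is the DRH scaled by (10 mm)/d, so U_p = 340.0 × 10/6.002 = 566 m³/s.

U_p ≈ 566 m³/s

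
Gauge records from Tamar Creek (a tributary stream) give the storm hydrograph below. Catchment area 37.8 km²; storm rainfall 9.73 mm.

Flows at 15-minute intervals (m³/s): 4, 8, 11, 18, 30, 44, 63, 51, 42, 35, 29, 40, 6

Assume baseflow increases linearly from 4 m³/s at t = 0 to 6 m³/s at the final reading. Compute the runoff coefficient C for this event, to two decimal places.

C ≈ 0.77

ΣQ_DR = 316.0 m³/s; V = ΣQ_DR·Δt = 2.844 × 10^5 m³.
Runoff depth d = V / A = 7.524 mm.
C = d / P = 7.524 / 9.73 = 0.77.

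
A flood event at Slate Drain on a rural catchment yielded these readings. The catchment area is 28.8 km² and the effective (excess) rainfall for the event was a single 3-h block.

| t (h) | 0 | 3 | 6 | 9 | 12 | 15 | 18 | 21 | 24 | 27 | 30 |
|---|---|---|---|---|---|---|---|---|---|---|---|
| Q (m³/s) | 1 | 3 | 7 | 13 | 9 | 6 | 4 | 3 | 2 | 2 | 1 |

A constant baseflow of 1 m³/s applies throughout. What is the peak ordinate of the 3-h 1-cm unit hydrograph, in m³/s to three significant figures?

U_p ≈ 8.00 m³/s

Direct runoff: 0.0, 2.0, 6.0, 12.0, 8.0, 5.0, 3.0, 2.0, 1.0, 1.0, 0.0 m³/s; ΣQ_DR = 40.00 m³/s, peak = 12.0 m³/s.
Runoff depth d = ΣQ_DR·Δt / A = 40.00 × 10800 / (28.8 km²) = 15.00 mm.
The 1-cm UH is the DRH scaled by (10 mm)/d, so U_p = 12.0 × 10/15.00 = 8.00 m³/s.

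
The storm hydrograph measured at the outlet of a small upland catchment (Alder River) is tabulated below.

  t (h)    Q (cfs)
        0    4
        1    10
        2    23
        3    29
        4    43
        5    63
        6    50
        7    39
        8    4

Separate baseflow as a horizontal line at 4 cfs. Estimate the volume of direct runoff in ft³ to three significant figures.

V ≈ 8.24 × 10^5 ft³

Direct-runoff ordinates (Q − Q_b): 0.0, 6.0, 19.0, 25.0, 39.0, 59.0, 46.0, 35.0, 0.0 cfs.
ΣQ_DR = 229.0 cfs.
With Δt = 1 h = 3600 s, V = ΣQ_DR · Δt = 229.0 × 3600 = 8.24 × 10^5 ft³.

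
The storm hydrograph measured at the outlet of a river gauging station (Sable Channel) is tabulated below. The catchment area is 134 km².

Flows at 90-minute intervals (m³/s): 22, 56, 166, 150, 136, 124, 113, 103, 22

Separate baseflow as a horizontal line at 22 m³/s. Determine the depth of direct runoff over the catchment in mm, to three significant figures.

d ≈ 28.0 mm

Direct runoff: 0.0, 34.0, 144.0, 128.0, 114.0, 102.0, 91.0, 81.0, 0.0 m³/s; ΣQ_DR = 694.0 m³/s.
V = ΣQ_DR · Δt = 694.0 × 5400 s = 3.748 × 10^6 m³.
Over A = 134 km², depth = V / A = 28.0 mm.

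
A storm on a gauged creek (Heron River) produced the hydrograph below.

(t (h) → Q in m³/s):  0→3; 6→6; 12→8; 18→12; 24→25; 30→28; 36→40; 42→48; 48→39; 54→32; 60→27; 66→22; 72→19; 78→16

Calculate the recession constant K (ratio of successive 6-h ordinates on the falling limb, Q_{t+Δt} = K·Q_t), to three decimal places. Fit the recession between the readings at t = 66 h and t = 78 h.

Using the recession-limb readings at t = 66 h and t = 78 h: Q falls from 22 to 16 m³/s over 2 intervals.
K = (Q₂/Q₁)^(1/2) = (16/22)^(1/2) = 0.853.

K ≈ 0.853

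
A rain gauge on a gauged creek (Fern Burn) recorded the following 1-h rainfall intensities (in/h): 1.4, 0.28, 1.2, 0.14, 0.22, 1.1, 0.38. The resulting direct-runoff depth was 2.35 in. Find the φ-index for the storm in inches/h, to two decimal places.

φ ≈ 0.45 in/h

Only the 3 blocks with intensity above φ contribute runoff: 1.4, 1.2, 1.1 in/h.
Σ(I−φ)·Δt = d  ⇒  (1.4+1.2+1.1 − 3φ)·1 = 2.35
φ = (3.700 − 2.35/1) / 3 = 0.45 in/h.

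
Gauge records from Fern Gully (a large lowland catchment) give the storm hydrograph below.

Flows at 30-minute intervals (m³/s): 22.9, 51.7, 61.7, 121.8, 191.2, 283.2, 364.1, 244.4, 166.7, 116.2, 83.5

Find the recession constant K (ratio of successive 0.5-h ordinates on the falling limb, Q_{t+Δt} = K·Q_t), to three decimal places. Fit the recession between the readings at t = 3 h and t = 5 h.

K ≈ 0.692

Using the recession-limb readings at t = 3 h and t = 5 h: Q falls from 364.1 to 83.5 m³/s over 4 intervals.
K = (Q₂/Q₁)^(1/4) = (83.5/364.1)^(1/4) = 0.692.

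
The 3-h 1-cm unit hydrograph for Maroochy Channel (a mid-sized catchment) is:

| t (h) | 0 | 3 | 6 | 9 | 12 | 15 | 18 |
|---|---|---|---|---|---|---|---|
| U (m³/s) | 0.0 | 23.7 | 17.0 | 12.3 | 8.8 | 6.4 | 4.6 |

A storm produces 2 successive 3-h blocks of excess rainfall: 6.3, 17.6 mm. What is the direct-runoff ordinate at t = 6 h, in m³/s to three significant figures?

Q ≈ 52.4 m³/s

By discrete convolution, Q_j = Σ (P_i / 10 mm) · U_{j−i}.
At t = 6 h (j=2): Q = (6.3/10)·17.0 + (17.6/10)·23.7 = 52.4 m³/s.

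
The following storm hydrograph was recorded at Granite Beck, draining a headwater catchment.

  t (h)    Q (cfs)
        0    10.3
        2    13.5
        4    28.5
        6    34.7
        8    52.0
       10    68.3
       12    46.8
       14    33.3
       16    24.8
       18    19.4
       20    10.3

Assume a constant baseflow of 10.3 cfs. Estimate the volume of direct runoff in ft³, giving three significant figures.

V ≈ 1.65 × 10^6 ft³

Direct-runoff ordinates (Q − Q_b): 0.0, 3.2, 18.2, 24.4, 41.7, 58.0, 36.5, 23.0, 14.5, 9.1, 0.0 cfs.
ΣQ_DR = 228.6 cfs.
With Δt = 2 h = 7200 s, V = ΣQ_DR · Δt = 228.6 × 7200 = 1.65 × 10^6 ft³.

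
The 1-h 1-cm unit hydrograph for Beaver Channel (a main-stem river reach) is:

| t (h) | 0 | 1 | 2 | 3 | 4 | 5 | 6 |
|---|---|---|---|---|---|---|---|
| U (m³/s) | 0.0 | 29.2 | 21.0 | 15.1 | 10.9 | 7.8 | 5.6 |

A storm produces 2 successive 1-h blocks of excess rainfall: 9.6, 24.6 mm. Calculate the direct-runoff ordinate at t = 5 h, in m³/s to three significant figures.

By discrete convolution, Q_j = Σ (P_i / 10 mm) · U_{j−i}.
At t = 5 h (j=5): Q = (9.6/10)·7.8 + (24.6/10)·10.9 = 34.3 m³/s.

Q ≈ 34.3 m³/s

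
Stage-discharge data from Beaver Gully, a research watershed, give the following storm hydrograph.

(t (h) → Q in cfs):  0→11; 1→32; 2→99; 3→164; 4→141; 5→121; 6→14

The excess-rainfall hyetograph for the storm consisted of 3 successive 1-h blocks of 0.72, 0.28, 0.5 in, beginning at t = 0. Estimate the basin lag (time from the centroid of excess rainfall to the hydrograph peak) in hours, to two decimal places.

Centroid of excess rainfall: t_c = Σ P_i·t̄_i / ΣP_i = 1.3533 h (block centres at 0.5, 1.5, 2.5 h).
Hydrograph peak occurs at t = 3 h, so basin lag t_L = 3 − 1.3533 = 1.65 h.

t_L ≈ 1.65 h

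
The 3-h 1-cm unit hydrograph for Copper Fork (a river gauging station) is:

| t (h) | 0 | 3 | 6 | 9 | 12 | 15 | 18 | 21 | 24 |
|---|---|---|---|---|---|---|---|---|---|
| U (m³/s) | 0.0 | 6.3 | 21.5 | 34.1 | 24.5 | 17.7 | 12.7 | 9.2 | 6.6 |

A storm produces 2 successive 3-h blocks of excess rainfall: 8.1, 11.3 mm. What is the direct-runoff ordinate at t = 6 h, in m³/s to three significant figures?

By discrete convolution, Q_j = Σ (P_i / 10 mm) · U_{j−i}.
At t = 6 h (j=2): Q = (8.1/10)·21.5 + (11.3/10)·6.3 = 24.5 m³/s.

Q ≈ 24.5 m³/s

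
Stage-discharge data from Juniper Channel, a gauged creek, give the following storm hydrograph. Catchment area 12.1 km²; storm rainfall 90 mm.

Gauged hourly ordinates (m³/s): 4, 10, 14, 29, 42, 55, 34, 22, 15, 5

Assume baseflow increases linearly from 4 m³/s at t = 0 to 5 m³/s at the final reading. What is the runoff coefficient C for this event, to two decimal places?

C ≈ 0.61

ΣQ_DR = 185.0 m³/s; V = ΣQ_DR·Δt = 6.660 × 10^5 m³.
Runoff depth d = V / A = 55.04 mm.
C = d / P = 55.04 / 90 = 0.61.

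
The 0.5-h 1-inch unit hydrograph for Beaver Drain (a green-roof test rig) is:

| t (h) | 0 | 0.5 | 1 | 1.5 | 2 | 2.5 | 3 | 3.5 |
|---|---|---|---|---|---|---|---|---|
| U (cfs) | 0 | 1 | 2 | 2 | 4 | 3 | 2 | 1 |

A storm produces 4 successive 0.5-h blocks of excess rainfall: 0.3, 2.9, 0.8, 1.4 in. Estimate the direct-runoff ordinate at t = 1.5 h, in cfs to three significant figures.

Q ≈ 7.20 cfs

By discrete convolution, Q_j = Σ (P_i / 1 in) · U_{j−i}.
At t = 1.5 h (j=3): Q = (0.3/1)·2 + (2.9/1)·2 + (0.8/1)·1 + (1.4/1)·0 = 7.20 cfs.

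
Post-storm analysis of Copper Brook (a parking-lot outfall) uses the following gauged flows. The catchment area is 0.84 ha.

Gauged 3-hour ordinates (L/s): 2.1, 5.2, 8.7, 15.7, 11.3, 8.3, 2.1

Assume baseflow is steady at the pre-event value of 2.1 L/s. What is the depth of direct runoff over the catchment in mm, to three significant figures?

Direct runoff: 0.0, 3.1, 6.6, 13.6, 9.2, 6.2, 0.0 L/s; ΣQ_DR = 38.70 L/s.
V = ΣQ_DR · Δt = 38.70 × 10800 s = 4.180 × 10^5 L.
Over A = 0.84 ha, depth = V / A = 49.8 mm.

d ≈ 49.8 mm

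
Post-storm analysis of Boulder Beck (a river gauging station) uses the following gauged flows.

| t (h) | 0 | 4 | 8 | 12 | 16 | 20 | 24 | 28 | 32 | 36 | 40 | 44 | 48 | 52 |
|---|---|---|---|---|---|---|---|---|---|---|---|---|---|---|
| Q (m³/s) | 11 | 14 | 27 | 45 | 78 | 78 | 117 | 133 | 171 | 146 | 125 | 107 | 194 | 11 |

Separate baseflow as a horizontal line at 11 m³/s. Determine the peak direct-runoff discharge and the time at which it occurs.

Q_p = 183.0 m³/s at t = 48 h

Subtracting baseflow gives direct-runoff ordinates: 0.0, 3.0, 16.0, 34.0, 67.0, 67.0, 106.0, 122.0, 160.0, 135.0, 114.0, 96.0, 183.0, 0.0 m³/s.
The maximum is 183.0 m³/s, occurring at the reading for t = 48 h.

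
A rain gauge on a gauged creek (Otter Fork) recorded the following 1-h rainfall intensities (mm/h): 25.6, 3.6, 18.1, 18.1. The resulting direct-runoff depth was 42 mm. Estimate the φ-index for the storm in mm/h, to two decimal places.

Only the 3 blocks with intensity above φ contribute runoff: 25.6, 18.1, 18.1 mm/h.
Σ(I−φ)·Δt = d  ⇒  (25.6+18.1+18.1 − 3φ)·1 = 42
φ = (61.80 − 42/1) / 3 = 6.60 mm/h.

φ ≈ 6.60 mm/h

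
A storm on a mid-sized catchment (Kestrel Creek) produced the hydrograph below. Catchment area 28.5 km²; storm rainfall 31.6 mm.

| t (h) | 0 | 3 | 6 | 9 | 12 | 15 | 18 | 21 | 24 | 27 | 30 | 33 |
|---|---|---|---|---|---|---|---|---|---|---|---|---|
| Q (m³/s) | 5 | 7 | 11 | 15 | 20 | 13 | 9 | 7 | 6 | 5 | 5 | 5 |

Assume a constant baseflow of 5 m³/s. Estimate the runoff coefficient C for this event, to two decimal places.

ΣQ_DR = 48.00 m³/s; V = ΣQ_DR·Δt = 5.184 × 10^5 m³.
Runoff depth d = V / A = 18.19 mm.
C = d / P = 18.19 / 31.6 = 0.58.

C ≈ 0.58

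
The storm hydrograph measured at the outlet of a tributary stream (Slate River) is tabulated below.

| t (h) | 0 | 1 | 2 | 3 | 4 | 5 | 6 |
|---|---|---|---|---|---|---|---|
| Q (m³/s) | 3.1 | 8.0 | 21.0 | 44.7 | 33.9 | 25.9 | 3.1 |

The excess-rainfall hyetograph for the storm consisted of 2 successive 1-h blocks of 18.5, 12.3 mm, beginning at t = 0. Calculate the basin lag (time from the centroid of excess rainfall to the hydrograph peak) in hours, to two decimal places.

t_L ≈ 2.10 h

Centroid of excess rainfall: t_c = Σ P_i·t̄_i / ΣP_i = 0.8994 h (block centres at 0.5, 1.5 h).
Hydrograph peak occurs at t = 3 h, so basin lag t_L = 3 − 0.8994 = 2.10 h.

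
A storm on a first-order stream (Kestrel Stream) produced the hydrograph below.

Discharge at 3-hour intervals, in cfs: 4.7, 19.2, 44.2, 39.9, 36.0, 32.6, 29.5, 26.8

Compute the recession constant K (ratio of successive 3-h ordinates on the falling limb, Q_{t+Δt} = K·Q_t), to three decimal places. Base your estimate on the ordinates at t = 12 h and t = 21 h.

Using the recession-limb readings at t = 12 h and t = 21 h: Q falls from 36.0 to 26.8 cfs over 3 intervals.
K = (Q₂/Q₁)^(1/3) = (26.8/36.0)^(1/3) = 0.906.

K ≈ 0.906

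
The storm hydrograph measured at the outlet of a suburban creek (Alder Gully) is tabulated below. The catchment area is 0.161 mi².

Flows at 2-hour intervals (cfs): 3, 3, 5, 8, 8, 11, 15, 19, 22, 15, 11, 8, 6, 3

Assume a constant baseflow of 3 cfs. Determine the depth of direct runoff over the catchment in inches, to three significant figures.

d ≈ 1.83 in

Direct runoff: 0.0, 0.0, 2.0, 5.0, 5.0, 8.0, 12.0, 16.0, 19.0, 12.0, 8.0, 5.0, 3.0, 0.0 cfs; ΣQ_DR = 95.00 cfs.
V = ΣQ_DR · Δt = 95.00 × 7200 s = 6.840 × 10^5 ft³.
Over A = 0.161 mi², depth = V / A = 1.83 in.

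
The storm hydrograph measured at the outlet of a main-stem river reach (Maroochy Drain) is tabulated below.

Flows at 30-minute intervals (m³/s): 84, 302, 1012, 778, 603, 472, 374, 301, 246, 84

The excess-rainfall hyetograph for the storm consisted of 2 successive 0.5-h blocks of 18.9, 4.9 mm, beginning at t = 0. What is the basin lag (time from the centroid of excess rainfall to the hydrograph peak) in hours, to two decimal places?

Centroid of excess rainfall: t_c = Σ P_i·t̄_i / ΣP_i = 0.3529 h (block centres at 0.25, 0.75 h).
Hydrograph peak occurs at t = 1 h, so basin lag t_L = 1 − 0.3529 = 0.65 h.

t_L ≈ 0.65 h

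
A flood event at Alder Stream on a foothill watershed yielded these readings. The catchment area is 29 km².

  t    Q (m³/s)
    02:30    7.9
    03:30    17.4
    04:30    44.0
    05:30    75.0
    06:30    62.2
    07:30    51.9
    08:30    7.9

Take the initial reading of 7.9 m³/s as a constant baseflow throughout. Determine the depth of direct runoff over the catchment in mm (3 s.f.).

Direct runoff: 0.0, 9.5, 36.1, 67.1, 54.3, 44.0, 0.0 m³/s; ΣQ_DR = 211.0 m³/s.
V = ΣQ_DR · Δt = 211.0 × 3600 s = 7.596 × 10^5 m³.
Over A = 29 km², depth = V / A = 26.2 mm.

d ≈ 26.2 mm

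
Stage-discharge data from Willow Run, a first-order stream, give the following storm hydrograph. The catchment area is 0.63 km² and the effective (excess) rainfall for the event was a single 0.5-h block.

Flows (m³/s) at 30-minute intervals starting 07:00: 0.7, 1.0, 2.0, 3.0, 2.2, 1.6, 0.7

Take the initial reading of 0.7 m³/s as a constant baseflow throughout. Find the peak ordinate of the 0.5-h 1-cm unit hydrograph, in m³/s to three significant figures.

U_p ≈ 1.28 m³/s

Direct runoff: 0.0, 0.3, 1.3, 2.3, 1.5, 0.9, 0.0 m³/s; ΣQ_DR = 6.300 m³/s, peak = 2.3 m³/s.
Runoff depth d = ΣQ_DR·Δt / A = 6.300 × 1800 / (0.63 km²) = 18.00 mm.
The 1-cm UH is the DRH scaled by (10 mm)/d, so U_p = 2.3 × 10/18.00 = 1.28 m³/s.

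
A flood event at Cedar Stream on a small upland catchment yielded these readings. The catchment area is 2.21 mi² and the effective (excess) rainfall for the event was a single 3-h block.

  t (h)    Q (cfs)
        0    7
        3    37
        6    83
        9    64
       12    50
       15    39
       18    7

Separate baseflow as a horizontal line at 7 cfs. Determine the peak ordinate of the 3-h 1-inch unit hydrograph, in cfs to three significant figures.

U_p ≈ 152 cfs

Direct runoff: 0.0, 30.0, 76.0, 57.0, 43.0, 32.0, 0.0 cfs; ΣQ_DR = 238.0 cfs, peak = 76.0 cfs.
Runoff depth d = ΣQ_DR·Δt / A = 238.0 × 10800 / (2.21 mi²) = 0.5006 in.
The 1-inch UH is the DRH scaled by (1 in)/d, so U_p = 76.0 × 1/0.5006 = 152 cfs.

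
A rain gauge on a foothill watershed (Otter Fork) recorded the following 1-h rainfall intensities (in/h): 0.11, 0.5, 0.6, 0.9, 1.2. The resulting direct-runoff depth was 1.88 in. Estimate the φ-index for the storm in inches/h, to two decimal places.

φ ≈ 0.33 in/h

Only the 4 blocks with intensity above φ contribute runoff: 0.5, 0.6, 0.9, 1.2 in/h.
Σ(I−φ)·Δt = d  ⇒  (0.5+0.6+0.9+1.2 − 4φ)·1 = 1.88
φ = (3.200 − 1.88/1) / 4 = 0.33 in/h.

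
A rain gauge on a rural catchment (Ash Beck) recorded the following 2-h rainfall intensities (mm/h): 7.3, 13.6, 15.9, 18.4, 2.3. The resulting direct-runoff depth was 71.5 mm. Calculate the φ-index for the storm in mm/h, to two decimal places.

Only the 4 blocks with intensity above φ contribute runoff: 7.3, 13.6, 15.9, 18.4 mm/h.
Σ(I−φ)·Δt = d  ⇒  (7.3+13.6+15.9+18.4 − 4φ)·2 = 71.5
φ = (55.20 − 71.5/2) / 4 = 4.86 mm/h.

φ ≈ 4.86 mm/h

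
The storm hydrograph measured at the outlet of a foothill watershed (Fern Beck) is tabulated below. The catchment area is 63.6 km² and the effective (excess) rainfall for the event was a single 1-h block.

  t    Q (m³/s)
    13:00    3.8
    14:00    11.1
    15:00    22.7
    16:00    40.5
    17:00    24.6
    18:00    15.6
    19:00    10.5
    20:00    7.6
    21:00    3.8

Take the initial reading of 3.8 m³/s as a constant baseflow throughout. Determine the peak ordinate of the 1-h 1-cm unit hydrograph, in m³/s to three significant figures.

Direct runoff: 0.0, 7.3, 18.9, 36.7, 20.8, 11.8, 6.7, 3.8, 0.0 m³/s; ΣQ_DR = 106.0 m³/s, peak = 36.7 m³/s.
Runoff depth d = ΣQ_DR·Δt / A = 106.0 × 3600 / (63.6 km²) = 6.000 mm.
The 1-cm UH is the DRH scaled by (10 mm)/d, so U_p = 36.7 × 10/6.000 = 61.2 m³/s.

U_p ≈ 61.2 m³/s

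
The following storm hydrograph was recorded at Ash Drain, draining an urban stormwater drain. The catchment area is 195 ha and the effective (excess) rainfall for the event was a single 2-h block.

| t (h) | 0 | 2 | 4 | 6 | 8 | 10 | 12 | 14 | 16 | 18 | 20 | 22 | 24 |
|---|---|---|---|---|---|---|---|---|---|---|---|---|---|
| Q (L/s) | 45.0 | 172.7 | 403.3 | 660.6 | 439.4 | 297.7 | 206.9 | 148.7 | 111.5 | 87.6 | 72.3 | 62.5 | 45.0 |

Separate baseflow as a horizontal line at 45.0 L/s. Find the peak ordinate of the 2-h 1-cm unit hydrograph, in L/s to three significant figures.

Direct runoff: 0.0, 127.7, 358.3, 615.6, 394.4, 252.7, 161.9, 103.7, 66.5, 42.6, 27.3, 17.5, 0.0 L/s; ΣQ_DR = 2168 L/s, peak = 615.6 L/s.
Runoff depth d = ΣQ_DR·Δt / A = 2168 × 7200 / (195 ha) = 8.006 mm.
The 1-cm UH is the DRH scaled by (10 mm)/d, so U_p = 615.6 × 10/8.006 = 769 L/s.

U_p ≈ 769 L/s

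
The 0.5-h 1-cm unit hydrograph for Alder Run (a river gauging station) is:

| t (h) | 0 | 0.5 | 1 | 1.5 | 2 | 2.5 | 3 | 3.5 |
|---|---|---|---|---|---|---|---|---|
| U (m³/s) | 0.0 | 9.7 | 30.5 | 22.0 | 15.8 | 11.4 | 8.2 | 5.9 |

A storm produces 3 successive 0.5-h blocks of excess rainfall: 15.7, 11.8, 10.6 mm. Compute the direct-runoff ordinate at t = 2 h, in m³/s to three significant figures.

Q ≈ 83.1 m³/s

By discrete convolution, Q_j = Σ (P_i / 10 mm) · U_{j−i}.
At t = 2 h (j=4): Q = (15.7/10)·15.8 + (11.8/10)·22.0 + (10.6/10)·30.5 = 83.1 m³/s.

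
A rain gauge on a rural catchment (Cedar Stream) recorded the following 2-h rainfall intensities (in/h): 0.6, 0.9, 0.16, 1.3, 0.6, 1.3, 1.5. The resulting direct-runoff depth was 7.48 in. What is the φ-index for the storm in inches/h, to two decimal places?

φ ≈ 0.41 in/h

Only the 6 blocks with intensity above φ contribute runoff: 0.6, 0.9, 1.3, 0.6, 1.3, 1.5 in/h.
Σ(I−φ)·Δt = d  ⇒  (0.6+0.9+1.3+0.6+1.3+1.5 − 6φ)·2 = 7.48
φ = (6.200 − 7.48/2) / 6 = 0.41 in/h.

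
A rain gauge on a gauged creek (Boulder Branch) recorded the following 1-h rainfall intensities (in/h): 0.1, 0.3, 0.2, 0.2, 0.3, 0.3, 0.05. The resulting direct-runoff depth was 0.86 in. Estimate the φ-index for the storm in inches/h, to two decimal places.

φ ≈ 0.09 in/h

Only the 6 blocks with intensity above φ contribute runoff: 0.1, 0.3, 0.2, 0.2, 0.3, 0.3 in/h.
Σ(I−φ)·Δt = d  ⇒  (0.1+0.3+0.2+0.2+0.3+0.3 − 6φ)·1 = 0.86
φ = (1.400 − 0.86/1) / 6 = 0.09 in/h.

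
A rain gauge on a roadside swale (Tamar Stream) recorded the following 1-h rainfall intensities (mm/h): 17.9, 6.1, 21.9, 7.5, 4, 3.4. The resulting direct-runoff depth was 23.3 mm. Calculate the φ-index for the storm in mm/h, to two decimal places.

Only the 2 blocks with intensity above φ contribute runoff: 17.9, 21.9 mm/h.
Σ(I−φ)·Δt = d  ⇒  (17.9+21.9 − 2φ)·1 = 23.3
φ = (39.80 − 23.3/1) / 2 = 8.25 mm/h.

φ ≈ 8.25 mm/h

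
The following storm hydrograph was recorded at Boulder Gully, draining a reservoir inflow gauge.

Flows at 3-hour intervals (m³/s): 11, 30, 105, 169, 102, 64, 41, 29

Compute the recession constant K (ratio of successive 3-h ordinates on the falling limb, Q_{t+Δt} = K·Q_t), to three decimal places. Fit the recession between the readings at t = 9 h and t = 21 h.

Using the recession-limb readings at t = 9 h and t = 21 h: Q falls from 169 to 29 m³/s over 4 intervals.
K = (Q₂/Q₁)^(1/4) = (29/169)^(1/4) = 0.644.

K ≈ 0.644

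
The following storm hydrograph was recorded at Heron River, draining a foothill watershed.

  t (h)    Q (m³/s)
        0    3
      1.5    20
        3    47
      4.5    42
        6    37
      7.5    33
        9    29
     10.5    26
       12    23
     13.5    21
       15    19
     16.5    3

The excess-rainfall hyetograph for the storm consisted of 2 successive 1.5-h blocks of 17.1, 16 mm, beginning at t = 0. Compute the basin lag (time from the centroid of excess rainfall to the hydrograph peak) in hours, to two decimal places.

t_L ≈ 1.52 h

Centroid of excess rainfall: t_c = Σ P_i·t̄_i / ΣP_i = 1.4751 h (block centres at 0.75, 2.25 h).
Hydrograph peak occurs at t = 3 h, so basin lag t_L = 3 − 1.4751 = 1.52 h.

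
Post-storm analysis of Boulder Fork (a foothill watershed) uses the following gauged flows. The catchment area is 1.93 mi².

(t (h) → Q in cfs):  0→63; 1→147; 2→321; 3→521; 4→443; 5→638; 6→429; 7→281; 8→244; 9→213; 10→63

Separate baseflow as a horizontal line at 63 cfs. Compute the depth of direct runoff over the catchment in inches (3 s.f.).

Direct runoff: 0.0, 84.0, 258.0, 458.0, 380.0, 575.0, 366.0, 218.0, 181.0, 150.0, 0.0 cfs; ΣQ_DR = 2670 cfs.
V = ΣQ_DR · Δt = 2670 × 3600 s = 9.612 × 10^6 ft³.
Over A = 1.93 mi², depth = V / A = 2.14 in.

d ≈ 2.14 in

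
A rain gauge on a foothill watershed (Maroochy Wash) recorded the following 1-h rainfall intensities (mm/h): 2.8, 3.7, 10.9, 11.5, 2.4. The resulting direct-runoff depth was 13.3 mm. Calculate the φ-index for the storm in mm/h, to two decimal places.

φ ≈ 4.55 mm/h

Only the 2 blocks with intensity above φ contribute runoff: 10.9, 11.5 mm/h.
Σ(I−φ)·Δt = d  ⇒  (10.9+11.5 − 2φ)·1 = 13.3
φ = (22.40 − 13.3/1) / 2 = 4.55 mm/h.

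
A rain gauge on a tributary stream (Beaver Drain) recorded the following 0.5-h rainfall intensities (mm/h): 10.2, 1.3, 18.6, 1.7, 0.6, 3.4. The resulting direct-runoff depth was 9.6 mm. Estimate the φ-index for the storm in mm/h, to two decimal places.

φ ≈ 4.80 mm/h

Only the 2 blocks with intensity above φ contribute runoff: 10.2, 18.6 mm/h.
Σ(I−φ)·Δt = d  ⇒  (10.2+18.6 − 2φ)·0.5 = 9.6
φ = (28.80 − 9.6/0.5) / 2 = 4.80 mm/h.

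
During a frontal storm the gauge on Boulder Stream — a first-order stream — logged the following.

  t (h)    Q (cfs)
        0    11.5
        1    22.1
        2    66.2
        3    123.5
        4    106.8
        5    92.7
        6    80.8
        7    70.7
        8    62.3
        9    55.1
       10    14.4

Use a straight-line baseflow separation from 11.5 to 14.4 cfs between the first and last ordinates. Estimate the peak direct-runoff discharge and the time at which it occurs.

Q_p = 111.13 cfs at t = 3 h

Subtracting baseflow gives direct-runoff ordinates: 0.00, 10.31, 54.12, 111.13, 94.14, 79.75, 67.56, 57.17, 48.48, 40.99, 0.00 cfs.
The maximum is 111.13 cfs, occurring at the reading for t = 3 h.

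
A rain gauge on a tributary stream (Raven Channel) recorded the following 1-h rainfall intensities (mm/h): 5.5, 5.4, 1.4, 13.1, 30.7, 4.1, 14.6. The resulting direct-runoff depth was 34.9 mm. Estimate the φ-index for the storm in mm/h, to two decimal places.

φ ≈ 7.83 mm/h

Only the 3 blocks with intensity above φ contribute runoff: 13.1, 30.7, 14.6 mm/h.
Σ(I−φ)·Δt = d  ⇒  (13.1+30.7+14.6 − 3φ)·1 = 34.9
φ = (58.40 − 34.9/1) / 3 = 7.83 mm/h.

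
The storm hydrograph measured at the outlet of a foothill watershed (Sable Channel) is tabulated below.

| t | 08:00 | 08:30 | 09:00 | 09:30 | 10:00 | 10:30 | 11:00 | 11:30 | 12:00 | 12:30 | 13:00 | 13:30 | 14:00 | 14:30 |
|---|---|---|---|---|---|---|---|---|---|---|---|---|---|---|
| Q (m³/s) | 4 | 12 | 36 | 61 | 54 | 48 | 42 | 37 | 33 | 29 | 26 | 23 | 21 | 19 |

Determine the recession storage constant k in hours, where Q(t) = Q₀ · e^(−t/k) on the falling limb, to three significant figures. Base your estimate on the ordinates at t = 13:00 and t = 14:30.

On the falling limb, Q drops from 26 to 19 m³/s between t = 13:00 and t = 14:30 (Δt = 1.5 h).
k = −Δt / ln(Q₂/Q₁) = −1.5 / ln(19/26) = 4.78 h.

k ≈ 4.78 h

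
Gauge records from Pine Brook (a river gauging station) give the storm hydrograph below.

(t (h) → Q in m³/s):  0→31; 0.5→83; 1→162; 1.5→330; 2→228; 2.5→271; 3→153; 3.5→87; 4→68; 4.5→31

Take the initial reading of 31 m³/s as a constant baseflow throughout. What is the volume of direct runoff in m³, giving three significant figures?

V ≈ 2.04 × 10^6 m³

Direct-runoff ordinates (Q − Q_b): 0.0, 52.0, 131.0, 299.0, 197.0, 240.0, 122.0, 56.0, 37.0, 0.0 m³/s.
ΣQ_DR = 1134 m³/s.
With Δt = 0.5 h = 1800 s, V = ΣQ_DR · Δt = 1134 × 1800 = 2.04 × 10^6 m³.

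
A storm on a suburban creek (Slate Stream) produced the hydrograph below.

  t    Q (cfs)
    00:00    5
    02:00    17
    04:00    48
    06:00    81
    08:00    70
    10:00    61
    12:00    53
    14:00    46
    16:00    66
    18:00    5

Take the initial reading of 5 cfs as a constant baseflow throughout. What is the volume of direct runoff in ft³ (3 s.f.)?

V ≈ 2.89 × 10^6 ft³

Direct-runoff ordinates (Q − Q_b): 0.0, 12.0, 43.0, 76.0, 65.0, 56.0, 48.0, 41.0, 61.0, 0.0 cfs.
ΣQ_DR = 402.0 cfs.
With Δt = 2 h = 7200 s, V = ΣQ_DR · Δt = 402.0 × 7200 = 2.89 × 10^6 ft³.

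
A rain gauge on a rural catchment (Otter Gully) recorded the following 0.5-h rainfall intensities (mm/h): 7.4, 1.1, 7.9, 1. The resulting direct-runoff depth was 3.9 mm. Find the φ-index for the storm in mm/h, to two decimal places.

Only the 2 blocks with intensity above φ contribute runoff: 7.4, 7.9 mm/h.
Σ(I−φ)·Δt = d  ⇒  (7.4+7.9 − 2φ)·0.5 = 3.9
φ = (15.30 − 3.9/0.5) / 2 = 3.75 mm/h.

φ ≈ 3.75 mm/h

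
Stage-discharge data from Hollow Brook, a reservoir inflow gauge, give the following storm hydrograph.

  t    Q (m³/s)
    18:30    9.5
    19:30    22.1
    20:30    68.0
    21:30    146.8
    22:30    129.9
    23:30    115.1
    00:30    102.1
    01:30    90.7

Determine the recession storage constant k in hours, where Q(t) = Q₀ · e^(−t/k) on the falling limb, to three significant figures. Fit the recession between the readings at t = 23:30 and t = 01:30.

k ≈ 8.39 h

On the falling limb, Q drops from 115.1 to 90.7 m³/s between t = 23:30 and t = 01:30 (Δt = 2 h).
k = −Δt / ln(Q₂/Q₁) = −2 / ln(90.7/115.1) = 8.39 h.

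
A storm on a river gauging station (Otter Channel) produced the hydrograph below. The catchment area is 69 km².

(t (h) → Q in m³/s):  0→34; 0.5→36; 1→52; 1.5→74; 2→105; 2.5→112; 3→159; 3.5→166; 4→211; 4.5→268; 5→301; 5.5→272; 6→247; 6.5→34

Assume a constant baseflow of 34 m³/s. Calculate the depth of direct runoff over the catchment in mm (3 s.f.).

Direct runoff: 0.0, 2.0, 18.0, 40.0, 71.0, 78.0, 125.0, 132.0, 177.0, 234.0, 267.0, 238.0, 213.0, 0.0 m³/s; ΣQ_DR = 1595 m³/s.
V = ΣQ_DR · Δt = 1595 × 1800 s = 2.871 × 10^6 m³.
Over A = 69 km², depth = V / A = 41.6 mm.

d ≈ 41.6 mm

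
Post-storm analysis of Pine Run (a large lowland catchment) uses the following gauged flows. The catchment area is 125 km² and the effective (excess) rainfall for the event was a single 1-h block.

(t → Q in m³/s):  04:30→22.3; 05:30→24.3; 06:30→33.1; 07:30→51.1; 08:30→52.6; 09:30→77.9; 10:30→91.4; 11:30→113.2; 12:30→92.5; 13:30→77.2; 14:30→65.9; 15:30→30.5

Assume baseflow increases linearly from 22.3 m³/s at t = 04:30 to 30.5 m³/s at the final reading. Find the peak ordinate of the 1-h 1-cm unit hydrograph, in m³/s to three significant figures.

Direct runoff: 0.00, 1.25, 9.31, 26.56, 27.32, 51.87, 64.63, 85.68, 64.24, 48.19, 36.15, 0.00 m³/s; ΣQ_DR = 415.2 m³/s, peak = 85.68 m³/s.
Runoff depth d = ΣQ_DR·Δt / A = 415.2 × 3600 / (125 km²) = 11.96 mm.
The 1-cm UH is the DRH scaled by (10 mm)/d, so U_p = 85.68 × 10/11.96 = 71.7 m³/s.

U_p ≈ 71.7 m³/s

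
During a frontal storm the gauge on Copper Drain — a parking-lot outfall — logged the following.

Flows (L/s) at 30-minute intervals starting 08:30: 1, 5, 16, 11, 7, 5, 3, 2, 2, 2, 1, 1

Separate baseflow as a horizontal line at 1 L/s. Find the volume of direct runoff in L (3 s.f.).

Direct-runoff ordinates (Q − Q_b): 0.0, 4.0, 15.0, 10.0, 6.0, 4.0, 2.0, 1.0, 1.0, 1.0, 0.0, 0.0 L/s.
ΣQ_DR = 44.00 L/s.
With Δt = 0.5 h = 1800 s, V = ΣQ_DR · Δt = 44.00 × 1800 = 79200 L.

V ≈ 79200 L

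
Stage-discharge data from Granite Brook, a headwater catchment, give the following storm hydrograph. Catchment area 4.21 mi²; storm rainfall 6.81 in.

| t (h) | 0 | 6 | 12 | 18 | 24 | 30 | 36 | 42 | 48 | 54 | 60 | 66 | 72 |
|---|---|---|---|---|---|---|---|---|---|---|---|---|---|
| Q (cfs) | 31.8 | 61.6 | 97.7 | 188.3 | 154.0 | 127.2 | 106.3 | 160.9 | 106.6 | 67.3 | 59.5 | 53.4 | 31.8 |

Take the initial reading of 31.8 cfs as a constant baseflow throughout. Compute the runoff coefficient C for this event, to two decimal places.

C ≈ 0.27

ΣQ_DR = 833.0 cfs; V = ΣQ_DR·Δt = 1.799 × 10^7 ft³.
Runoff depth d = V / A = 1.840 in.
C = d / P = 1.840 / 6.81 = 0.27.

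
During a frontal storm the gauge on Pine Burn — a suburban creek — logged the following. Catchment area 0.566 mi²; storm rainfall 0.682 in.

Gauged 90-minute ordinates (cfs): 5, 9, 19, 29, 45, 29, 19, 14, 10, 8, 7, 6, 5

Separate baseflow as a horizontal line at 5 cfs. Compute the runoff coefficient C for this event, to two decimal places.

C ≈ 0.84

ΣQ_DR = 140.0 cfs; V = ΣQ_DR·Δt = 7.560 × 10^5 ft³.
Runoff depth d = V / A = 0.5749 in.
C = d / P = 0.5749 / 0.682 = 0.84.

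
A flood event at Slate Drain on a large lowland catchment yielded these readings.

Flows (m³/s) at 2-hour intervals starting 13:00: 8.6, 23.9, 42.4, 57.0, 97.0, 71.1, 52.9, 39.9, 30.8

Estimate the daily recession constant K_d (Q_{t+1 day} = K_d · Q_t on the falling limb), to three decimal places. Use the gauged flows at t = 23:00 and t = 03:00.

K_d ≈ 0.031

Between t = 23:00 and t = 03:00 the flow falls from 71.1 to 39.9 m³/s over 2×2 h = 4 h.
Per-interval ratio K = (39.9/71.1)^(1/2) = 0.7491; K_d = K^(24/2) = 0.031.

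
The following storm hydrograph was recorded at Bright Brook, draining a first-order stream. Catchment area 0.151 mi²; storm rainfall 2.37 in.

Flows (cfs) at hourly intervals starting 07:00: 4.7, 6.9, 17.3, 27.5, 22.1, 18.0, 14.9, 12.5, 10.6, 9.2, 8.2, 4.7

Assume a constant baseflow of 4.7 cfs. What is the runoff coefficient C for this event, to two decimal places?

ΣQ_DR = 100.2 cfs; V = ΣQ_DR·Δt = 3.607 × 10^5 ft³.
Runoff depth d = V / A = 1.028 in.
C = d / P = 1.028 / 2.37 = 0.43.

C ≈ 0.43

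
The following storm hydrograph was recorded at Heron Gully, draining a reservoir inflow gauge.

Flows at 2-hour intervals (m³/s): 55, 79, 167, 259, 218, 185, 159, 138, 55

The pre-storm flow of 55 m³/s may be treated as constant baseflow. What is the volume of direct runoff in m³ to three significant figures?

Direct-runoff ordinates (Q − Q_b): 0.0, 24.0, 112.0, 204.0, 163.0, 130.0, 104.0, 83.0, 0.0 m³/s.
ΣQ_DR = 820.0 m³/s.
With Δt = 2 h = 7200 s, V = ΣQ_DR · Δt = 820.0 × 7200 = 5.90 × 10^6 m³.

V ≈ 5.90 × 10^6 m³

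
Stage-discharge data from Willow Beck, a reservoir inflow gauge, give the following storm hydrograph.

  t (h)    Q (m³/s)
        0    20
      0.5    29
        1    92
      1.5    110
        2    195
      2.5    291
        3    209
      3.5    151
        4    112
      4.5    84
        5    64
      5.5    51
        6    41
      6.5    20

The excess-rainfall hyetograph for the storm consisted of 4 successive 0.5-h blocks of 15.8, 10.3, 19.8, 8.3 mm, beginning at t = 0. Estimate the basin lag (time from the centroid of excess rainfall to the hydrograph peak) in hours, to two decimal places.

Centroid of excess rainfall: t_c = Σ P_i·t̄_i / ΣP_i = 0.9400 h (block centres at 0.25, 0.75, 1.25, 1.75 h).
Hydrograph peak occurs at t = 2.5 h, so basin lag t_L = 2.5 − 0.9400 = 1.56 h.

t_L ≈ 1.56 h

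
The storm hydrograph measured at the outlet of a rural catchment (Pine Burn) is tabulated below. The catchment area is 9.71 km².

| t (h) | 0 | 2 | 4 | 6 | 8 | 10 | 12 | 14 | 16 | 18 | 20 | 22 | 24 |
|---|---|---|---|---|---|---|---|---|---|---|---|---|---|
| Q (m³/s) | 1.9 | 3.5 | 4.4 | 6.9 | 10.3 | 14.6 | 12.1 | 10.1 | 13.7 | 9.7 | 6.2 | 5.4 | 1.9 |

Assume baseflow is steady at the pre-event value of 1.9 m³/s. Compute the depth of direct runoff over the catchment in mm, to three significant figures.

d ≈ 56.4 mm

Direct runoff: 0.0, 1.6, 2.5, 5.0, 8.4, 12.7, 10.2, 8.2, 11.8, 7.8, 4.3, 3.5, 0.0 m³/s; ΣQ_DR = 76.00 m³/s.
V = ΣQ_DR · Δt = 76.00 × 7200 s = 5.472 × 10^5 m³.
Over A = 9.71 km², depth = V / A = 56.4 mm.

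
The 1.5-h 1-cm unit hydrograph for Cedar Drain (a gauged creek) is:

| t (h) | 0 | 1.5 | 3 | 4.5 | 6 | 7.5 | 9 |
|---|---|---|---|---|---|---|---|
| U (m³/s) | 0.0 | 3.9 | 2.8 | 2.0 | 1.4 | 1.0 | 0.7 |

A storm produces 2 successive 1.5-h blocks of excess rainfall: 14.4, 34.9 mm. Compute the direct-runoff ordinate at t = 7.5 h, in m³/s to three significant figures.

By discrete convolution, Q_j = Σ (P_i / 10 mm) · U_{j−i}.
At t = 7.5 h (j=5): Q = (14.4/10)·1.0 + (34.9/10)·1.4 = 6.33 m³/s.

Q ≈ 6.33 m³/s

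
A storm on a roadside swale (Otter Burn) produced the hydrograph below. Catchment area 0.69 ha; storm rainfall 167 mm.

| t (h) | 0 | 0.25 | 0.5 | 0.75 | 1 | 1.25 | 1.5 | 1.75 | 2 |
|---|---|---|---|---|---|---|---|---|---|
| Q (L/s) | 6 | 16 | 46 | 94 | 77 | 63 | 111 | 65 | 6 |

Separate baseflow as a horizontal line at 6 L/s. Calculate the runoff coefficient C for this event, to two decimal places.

ΣQ_DR = 430.0 L/s; V = ΣQ_DR·Δt = 3.870 × 10^5 L.
Runoff depth d = V / A = 56.09 mm.
C = d / P = 56.09 / 167 = 0.34.

C ≈ 0.34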